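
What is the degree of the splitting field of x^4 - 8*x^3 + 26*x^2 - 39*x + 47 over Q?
The degree of the splitting field over Q equals the order of the Galois group, so first determine the group. The polynomial is an irreducible quartic over Q and its discriminant is 3693541, which is not a perfect square, so the Galois group is not contained in A_4. The resolvent cubic y^3 - 26*y^2 + 124*y + 359 is irreducible over Q. An irreducible resolvent with non-square discriminant gives S_4. The Galois group S_4 (4T5) has order 24, so the splitting field has degree 24 over Q.

24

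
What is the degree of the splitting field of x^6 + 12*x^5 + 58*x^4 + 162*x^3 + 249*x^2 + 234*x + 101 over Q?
The degree of the splitting field over Q equals the order of the Galois group, so first determine the group. The polynomial f is an irreducible sextic over Q, so G = Gal(f/Q) is one of the 16 transitive subgroups 6T1, ..., 6T16 of S_6. The discriminant of f is 87452721811456 = 9351616^2, a perfect square, so G is contained in A_6. The transitive groups of degree 6 contained in A_6 are: A_4 (6T4, order 12), S_4 (6T7, order 24), (C_3 x C_3) : C_4 (6T10, order 36), PSL(2,5) (6T12, order 60), A_6 (6T15, order 360). By Dedekind's theorem, for a prime p not dividing disc(f) the degrees of the irreducible factors of f mod p form the cycle type of an element of G. Factoring f modulo the 79 such primes p <= 419 (skipping 2, 23, which divide the discriminant), each new pattern first appears at: mod 3: f = (x^3 + x^2 + x + 2)(x^3 + 2x^2 + x + 1), pattern 3+3; mod 5: f = (x^2 + 3x + 3)(x^4 + 4x^3 + 3x^2 + x + 2), pattern 4+2; mod 19: f = (x + 17)(x + 18)(x^2 + 16x + 13)(x^2 + 18x + 9), pattern 2+2+1+1; mod 223: f = (x + 3)(x + 15)(x + 20)(x + 67)(x + 132)(x + 221), pattern 1+1+1+1+1+1. No other pattern occurs in this range, so the set of observed cycle types is {3+3, 4+2, 2+2+1+1, 1+1+1+1+1+1}. The candidates containing elements of all these cycle types are S_4 (6T7) of order 24, (C_3 x C_3) : C_4 (6T10) of order 36, A_6 (6T15) of order 360; the others are excluded. The observed types are precisely the cycle types that occur in S_4 (6T7). Each of the other remaining candidates has further cycle types, and by the Chebotarev density theorem the matching factorization patterns would occur for a proportion of primes equal to their share of the group: (C_3 x C_3) : C_4 (6T10) additionally contains elements of type 3+1+1+1 (4 of its 36 elements, about 11% of primes); A_6 (6T15) additionally contains elements of type 5+1, 3+1+1+1 (184 of its 360 elements, about 51% of primes). None of the 79 primes tested shows any such pattern (for each of these groups the chance of that is below 10^-4), which rules them out. Hence G = S_4 (6T7), of order 24. The Galois group S_4 (6T7) has order 24, so the splitting field has degree 24 over Q.

24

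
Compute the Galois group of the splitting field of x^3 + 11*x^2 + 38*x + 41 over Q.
C_3 (also written C3)

The polynomial is an irreducible cubic over Q and its discriminant is 49 = 7^2, a perfect square. For an irreducible cubic, a square discriminant forces the Galois group to be A_3, the cyclic group of order 3.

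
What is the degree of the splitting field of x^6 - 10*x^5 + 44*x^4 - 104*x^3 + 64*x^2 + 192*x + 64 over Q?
The degree of the splitting field over Q equals the order of the Galois group, so first determine the group. The polynomial f is an irreducible sextic over Q, so G = Gal(f/Q) is one of the 16 transitive subgroups 6T1, ..., 6T16 of S_6. The discriminant of f is 564385546240000 = 23756800^2, a perfect square, so G is contained in A_6. The transitive groups of degree 6 contained in A_6 are: A_4 (6T4, order 12), S_4 (6T7, order 24), (C_3 x C_3) : C_4 (6T10, order 36), PSL(2,5) (6T12, order 60), A_6 (6T15, order 360). By Dedekind's theorem, for a prime p not dividing disc(f) the degrees of the irreducible factors of f mod p form the cycle type of an element of G. Factoring f modulo the 19 such primes p <= 79 (skipping 2, 5, 29, which divide the discriminant), each new pattern first appears at: mod 3: f = (x^2 + 2x + 2)(x^4 + x + 2), pattern 4+2; mod 11: f = (x^3 + 2x^2 + x + 8)(x^3 + 10x^2 + x + 8), pattern 3+3; mod 19: f = (x + 1)(x + 3)(x^2 + x + 9)(x^2 + 4x + 8), pattern 2+2+1+1; mod 61: f = (x + 7)(x + 21)(x + 54)(x^3 + 30x^2 + 12x + 8), pattern 3+1+1+1. No other pattern occurs in this range, so the set of observed cycle types is {4+2, 3+3, 2+2+1+1, 3+1+1+1}. The candidates containing elements of all these cycle types are (C_3 x C_3) : C_4 (6T10) of order 36, A_6 (6T15) of order 360; the others are excluded. The observed types are precisely the cycle types that occur in (C_3 x C_3) : C_4 (6T10) (apart from the identity). Each of the other remaining candidates has further cycle types, and by the Chebotarev density theorem the matching factorization patterns would occur for a proportion of primes equal to their share of the group: A_6 (6T15) additionally contains elements of type 5+1 (144 of its 360 elements, about 40% of primes). None of the 19 primes tested shows any such pattern (for each of these groups the chance of that is below 10^-4), which rules them out. Hence G = (C_3 x C_3) : C_4 (6T10), of order 36. The Galois group (C_3 x C_3) : C_4 (6T10) has order 36, so the splitting field has degree 36 over Q.

36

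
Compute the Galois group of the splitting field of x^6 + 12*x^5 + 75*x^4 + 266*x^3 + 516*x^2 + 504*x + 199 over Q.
The polynomial f is an irreducible sextic over Q, so G = Gal(f/Q) is one of the 16 transitive subgroups 6T1, ..., 6T16 of S_6. The discriminant of f is -5217636731328, which is not a perfect square, so G is not contained in A_6. The transitive groups of degree 6 not contained in A_6 are: C_6 (6T1, order 6), S_3 (6T2, order 6), D_6 (6T3, order 12), C_3 x S_3 (6T5, order 18), A_4 x C_2 (6T6, order 24), S_4 (6T8, order 24), S_3 x S_3 (6T9, order 36), S_4 x C_2 (6T11, order 48), (S_3 x S_3) : C_2 (6T13, order 72), PGL(2,5) (6T14, order 120), S_6 (6T16, order 720). By Dedekind's theorem, for a prime p not dividing disc(f) the degrees of the irreducible factors of f mod p form the cycle type of an element of G. Factoring f modulo the 21 such primes p <= 89 (skipping 2, 3, 7, which divide the discriminant), each new pattern first appears at: mod 5: f = (x^6 + 2x^5 + x^3 + x^2 + 4x + 4), pattern 6; mod 11: f = (x + 10)(x^5 + 2x^4 + 2x^2 + x + 10), pattern 5+1; mod 13: f = (x + 10)(x + 12)(x^4 + 3x^3 + 6x^2 + 8x + 10), pattern 4+1+1; mod 23: f = (x + 12)(x + 14)(x^2 + 10x + 14)(x^2 + 22x + 14), pattern 2+2+1+1; mod 43: f = (x^3 + x^2 + 23x + 16)(x^3 + 11x^2 + 41x + 42), pattern 3+3; mod 61: f = (x^2 + 25x + 25)(x^2 + 49x + 30)(x^2 + 60x + 28), pattern 2+2+2. No other pattern occurs in this range, so the set of observed cycle types is {6, 5+1, 4+1+1, 2+2+1+1, 3+3, 2+2+2}. The candidates containing elements of all these cycle types are PGL(2,5) (6T14) of order 120, S_6 (6T16) of order 720; the others are excluded. The observed types are precisely the cycle types that occur in PGL(2,5) (6T14) (apart from the identity). Each of the other remaining candidates has further cycle types, and by the Chebotarev density theorem the matching factorization patterns would occur for a proportion of primes equal to their share of the group: S_6 (6T16) additionally contains elements of type 4+2, 3+2+1, 3+1+1+1, 2+1+1+1+1 (265 of its 720 elements, about 37% of primes). None of the 21 primes tested shows any such pattern (for each of these groups the chance of that is below 10^-4), which rules them out. Hence G = PGL(2,5) (6T14), of order 120.

PGL(2,5), S_5 acting on 6 points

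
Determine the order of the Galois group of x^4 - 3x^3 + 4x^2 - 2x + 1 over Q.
The degree of the splitting field over Q equals the order of the Galois group, so first determine the group. The polynomial is an irreducible quartic over Q and its discriminant is 125, which is not a perfect square, so the Galois group is not contained in A_4. The resolvent cubic y^3 - 4*y^2 + 2*y + 3 has exactly one rational root, so the Galois group is C_4 or D_4. The quartic becomes reducible over Q(sqrt(disc)), so the group is C_4. The Galois group C_4 (4T1) has order 4, so the splitting field has degree 4 over Q.

4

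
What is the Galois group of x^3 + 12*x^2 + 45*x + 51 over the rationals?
The polynomial is an irreducible cubic over Q and its discriminant is 81 = 9^2, a perfect square. For an irreducible cubic, a square discriminant forces the Galois group to be A_3, the cyclic group of order 3.

C_3, A_3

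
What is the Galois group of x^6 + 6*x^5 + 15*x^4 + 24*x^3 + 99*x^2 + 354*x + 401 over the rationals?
The polynomial f is an irreducible sextic over Q, so G = Gal(f/Q) is one of the 16 transitive subgroups 6T1, ..., 6T16 of S_6. The discriminant of f is -41622228172800, which is not a perfect square, so G is not contained in A_6. The transitive groups of degree 6 not contained in A_6 are: C_6 (6T1, order 6), S_3 (6T2, order 6), D_6 (6T3, order 12), C_3 x S_3 (6T5, order 18), A_4 x C_2 (6T6, order 24), S_4 (6T8, order 24), S_3 x S_3 (6T9, order 36), S_4 x C_2 (6T11, order 48), (S_3 x S_3) : C_2 (6T13, order 72), PGL(2,5) (6T14, order 120), S_6 (6T16, order 720). By Dedekind's theorem, for a prime p not dividing disc(f) the degrees of the irreducible factors of f mod p form the cycle type of an element of G. Factoring f modulo the 79 such primes p <= 431 (skipping 2, 3, 5, 11, which divide the discriminant), each new pattern first appears at: mod 7: f = (x^6 + 6x^5 + x^4 + 3x^3 + x^2 + 4x + 2), pattern 6; mod 17: f = (x + 3)(x + 15)(x^2 + 11)(x^2 + 5x + 5), pattern 2+2+1+1; mod 19: f = (x^3 + 3x^2 + x + 11)(x^3 + 3x^2 + 5x + 14), pattern 3+3; mod 23: f = (x^2 + 11x + 8)(x^2 + 19x + 17)(x^2 + 22x + 18), pattern 2+2+2; mod 43: f = (x + 14)(x + 28)(x + 29)(x + 32)(x + 34)(x + 41), pattern 1+1+1+1+1+1. No other pattern occurs in this range, so the set of observed cycle types is {6, 2+2+1+1, 3+3, 2+2+2, 1+1+1+1+1+1}. The candidates containing elements of all these cycle types are D_6 (6T3) of order 12, A_4 x C_2 (6T6) of order 24, S_3 x S_3 (6T9) of order 36, S_4 x C_2 (6T11) of order 48, (S_3 x S_3) : C_2 (6T13) of order 72, PGL(2,5) (6T14) of order 120, S_6 (6T16) of order 720; the others are excluded. The observed types are precisely the cycle types that occur in D_6 (6T3). Each of the other remaining candidates has further cycle types, and by the Chebotarev density theorem the matching factorization patterns would occur for a proportion of primes equal to their share of the group: A_4 x C_2 (6T6) additionally contains elements of type 2+1+1+1+1 (3 of its 24 elements, about 12% of primes); S_3 x S_3 (6T9) additionally contains elements of type 3+1+1+1 (4 of its 36 elements, about 11% of primes); S_4 x C_2 (6T11) additionally contains elements of type 4+2, 4+1+1, 2+1+1+1+1 (15 of its 48 elements, about 31% of primes); (S_3 x S_3) : C_2 (6T13) additionally contains elements of type 4+2, 3+2+1, 3+1+1+1, 2+1+1+1+1 (40 of its 72 elements, about 56% of primes); PGL(2,5) (6T14) additionally contains elements of type 5+1, 4+1+1 (54 of its 120 elements, about 45% of primes); S_6 (6T16) additionally contains elements of type 5+1, 4+2, 4+1+1, 3+2+1, 3+1+1+1, 2+1+1+1+1 (499 of its 720 elements, about 69% of primes). None of the 79 primes tested shows any such pattern (for each of these groups the chance of that is below 10^-4), which rules them out. Hence G = D_6 (6T3), of order 12.

6T3: D_6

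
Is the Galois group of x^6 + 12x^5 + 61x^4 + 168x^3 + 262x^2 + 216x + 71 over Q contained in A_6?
The polynomial is irreducible of degree 6 over Q. Its discriminant is 153664 = 392^2, a perfect square. A Galois group lies in the alternating group exactly when the discriminant is a square in Q, so the Galois group (A_4) is contained in A_6.

Yes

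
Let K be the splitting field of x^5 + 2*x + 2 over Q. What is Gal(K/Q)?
5T5: S_5

The polynomial f is an irreducible quintic over Q, so G = Gal(f/Q) is a transitive subgroup of S_5: one of C_5 (5T1, order 5), D_5 (5T2, order 10), F_20 (5T3, order 20), A_5 (5T4, order 60) or S_5 (5T5, order 120). The discriminant of f is 58192, which is not a perfect square, so G is not contained in A_5. The transitive groups of degree 5 not contained in A_5 are: F_20 (5T3, order 20), S_5 (5T5, order 120). By Dedekind's theorem, for a prime p not dividing disc(f) the degrees of the irreducible factors of f mod p form the cycle type of an element of G. Factoring f modulo the 5 such primes p <= 13 (skipping 2, which divides the discriminant), each new pattern first appears at: mod 3: f = (x^5 + 2x + 2), pattern 5; mod 5: f = (x + 4)(x^4 + x^3 + x^2 + x + 3), pattern 4+1; mod 13: f = (x + 3)(x + 5)(x^3 + 5x^2 + 10x + 1), pattern 3+1+1. No other pattern occurs in this range, so the set of observed cycle types is {5, 4+1, 3+1+1}. Among the candidates above, the only group containing elements of all these cycle types is S_5 (5T5) — F_20 (5T3) lacks at least one of them. Hence G = S_5 (5T5), of order 120.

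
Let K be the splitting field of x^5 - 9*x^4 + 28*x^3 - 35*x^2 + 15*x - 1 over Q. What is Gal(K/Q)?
The polynomial f is an irreducible quintic over Q, so G = Gal(f/Q) is a transitive subgroup of S_5: one of C_5 (5T1, order 5), D_5 (5T2, order 10), F_20 (5T3, order 20), A_5 (5T4, order 60) or S_5 (5T5, order 120). The discriminant of f is 14641 = 121^2, a perfect square, so G is contained in A_5. The transitive groups of degree 5 contained in A_5 are: C_5 (5T1, order 5), D_5 (5T2, order 10), A_5 (5T4, order 60). By Dedekind's theorem, for a prime p not dividing disc(f) the degrees of the irreducible factors of f mod p form the cycle type of an element of G. Factoring f modulo the 14 such primes p <= 47 (skipping 11, which divides the discriminant), each new pattern first appears at: mod 2: f = (x^5 + x^4 + x^2 + x + 1), pattern 5; mod 23: f = (x + 7)(x + 10)(x + 11)(x + 15)(x + 17), pattern 1+1+1+1+1. No other pattern occurs in this range, so the set of observed cycle types is {5, 1+1+1+1+1}. The candidates containing elements of all these cycle types are C_5 (5T1) of order 5, D_5 (5T2) of order 10, A_5 (5T4) of order 60; the others are excluded. The observed types are precisely the cycle types that occur in C_5 (5T1). Each of the other remaining candidates has further cycle types, and by the Chebotarev density theorem the matching factorization patterns would occur for a proportion of primes equal to their share of the group: D_5 (5T2) additionally contains elements of type 2+2+1 (5 of its 10 elements, about 50% of primes); A_5 (5T4) additionally contains elements of type 3+1+1, 2+2+1 (35 of its 60 elements, about 58% of primes). None of the 14 primes tested shows any such pattern (for each of these groups the chance of that is below 10^-4), which rules them out. Hence G = C_5 (5T1), of order 5.

C_5 (also written C5)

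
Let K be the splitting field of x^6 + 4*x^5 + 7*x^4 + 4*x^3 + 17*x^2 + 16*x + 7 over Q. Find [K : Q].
48

The degree of the splitting field over Q equals the order of the Galois group, so first determine the group. The polynomial f is an irreducible sextic over Q, so G = Gal(f/Q) is one of the 16 transitive subgroups 6T1, ..., 6T16 of S_6. The discriminant of f is -95929008128, which is not a perfect square, so G is not contained in A_6. The transitive groups of degree 6 not contained in A_6 are: C_6 (6T1, order 6), S_3 (6T2, order 6), D_6 (6T3, order 12), C_3 x S_3 (6T5, order 18), A_4 x C_2 (6T6, order 24), S_4 (6T8, order 24), S_3 x S_3 (6T9, order 36), S_4 x C_2 (6T11, order 48), (S_3 x S_3) : C_2 (6T13, order 72), PGL(2,5) (6T14, order 120), S_6 (6T16, order 720). By Dedekind's theorem, for a prime p not dividing disc(f) the degrees of the irreducible factors of f mod p form the cycle type of an element of G. Factoring f modulo the 28 such primes p <= 127 (skipping 2, 29, 59, which divide the discriminant), each new pattern first appears at: mod 3: f = (x^3 + 2x + 1)(x^3 + x^2 + 2x + 1), pattern 3+3; mod 5: f = (x^6 + 4x^5 + 2x^4 + 4x^3 + 2x^2 + x + 2), pattern 6; mod 7: f = (x)(x + 6)(x^4 + 5x^3 + 5x^2 + 2x + 5), pattern 4+1+1; mod 17: f = (x + 4)(x + 14)(x^2 + 8x + 13)(x^2 + 12x + 9), pattern 2+2+1+1; mod 23: f = (x^2 + 15x + 19)(x^2 + 17x + 13)(x^2 + 18x + 18), pattern 2+2+2; mod 67: f = (x^2 + 41x + 49)(x^4 + 30x^3 + x^2 + 34x + 48), pattern 4+2; mod 127: f = (x + 37)(x + 105)(x + 112)(x + 117)(x^2 + 14x + 43), pattern 2+1+1+1+1. No other pattern occurs in this range, so the set of observed cycle types is {3+3, 6, 4+1+1, 2+2+1+1, 2+2+2, 4+2, 2+1+1+1+1}. The candidates containing elements of all these cycle types are S_4 x C_2 (6T11) of order 48, S_6 (6T16) of order 720; the others are excluded. The observed types are precisely the cycle types that occur in S_4 x C_2 (6T11) (apart from the identity). Each of the other remaining candidates has further cycle types, and by the Chebotarev density theorem the matching factorization patterns would occur for a proportion of primes equal to their share of the group: S_6 (6T16) additionally contains elements of type 5+1, 3+2+1, 3+1+1+1 (304 of its 720 elements, about 42% of primes). None of the 28 primes tested shows any such pattern (for each of these groups the chance of that is below 10^-4), which rules them out. Hence G = S_4 x C_2 (6T11), of order 48. The Galois group S_4 x C_2 (6T11) has order 48, so the splitting field has degree 48 over Q.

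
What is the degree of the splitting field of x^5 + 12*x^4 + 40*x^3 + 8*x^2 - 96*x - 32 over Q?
The degree of the splitting field over Q equals the order of the Galois group, so first determine the group. The polynomial f is an irreducible quintic over Q, so G = Gal(f/Q) is a transitive subgroup of S_5: one of C_5 (5T1, order 5), D_5 (5T2, order 10), F_20 (5T3, order 20), A_5 (5T4, order 60) or S_5 (5T5, order 120). The discriminant of f is 15352201216 = 123904^2, a perfect square, so G is contained in A_5. The transitive groups of degree 5 contained in A_5 are: C_5 (5T1, order 5), D_5 (5T2, order 10), A_5 (5T4, order 60). By Dedekind's theorem, for a prime p not dividing disc(f) the degrees of the irreducible factors of f mod p form the cycle type of an element of G. Factoring f modulo the 14 such primes p <= 53 (skipping 2, 11, which divide the discriminant), each new pattern first appears at: mod 3: f = (x^5 + x^3 + 2x^2 + 1), pattern 5; mod 23: f = (x + 3)(x + 5)(x + 13)(x + 17)(x + 20), pattern 1+1+1+1+1. No other pattern occurs in this range, so the set of observed cycle types is {5, 1+1+1+1+1}. The candidates containing elements of all these cycle types are C_5 (5T1) of order 5, D_5 (5T2) of order 10, A_5 (5T4) of order 60; the others are excluded. The observed types are precisely the cycle types that occur in C_5 (5T1). Each of the other remaining candidates has further cycle types, and by the Chebotarev density theorem the matching factorization patterns would occur for a proportion of primes equal to their share of the group: D_5 (5T2) additionally contains elements of type 2+2+1 (5 of its 10 elements, about 50% of primes); A_5 (5T4) additionally contains elements of type 3+1+1, 2+2+1 (35 of its 60 elements, about 58% of primes). None of the 14 primes tested shows any such pattern (for each of these groups the chance of that is below 10^-4), which rules them out. Hence G = C_5 (5T1), of order 5. The Galois group C_5 (5T1) has order 5, so the splitting field has degree 5 over Q.

5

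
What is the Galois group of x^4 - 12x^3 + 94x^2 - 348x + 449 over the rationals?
4T1: C_4

The polynomial is an irreducible quartic over Q and its discriminant is 314703872, which is not a perfect square, so the Galois group is not contained in A_4. The resolvent cubic y^3 - 94*y^2 + 2380*y - 16936 has exactly one rational root, so the Galois group is C_4 or D_4. The quartic becomes reducible over Q(sqrt(disc)), so the group is C_4.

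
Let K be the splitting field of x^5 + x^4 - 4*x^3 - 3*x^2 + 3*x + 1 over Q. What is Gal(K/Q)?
The polynomial f is an irreducible quintic over Q, so G = Gal(f/Q) is a transitive subgroup of S_5: one of C_5 (5T1, order 5), D_5 (5T2, order 10), F_20 (5T3, order 20), A_5 (5T4, order 60) or S_5 (5T5, order 120). The discriminant of f is 14641 = 121^2, a perfect square, so G is contained in A_5. The transitive groups of degree 5 contained in A_5 are: C_5 (5T1, order 5), D_5 (5T2, order 10), A_5 (5T4, order 60). By Dedekind's theorem, for a prime p not dividing disc(f) the degrees of the irreducible factors of f mod p form the cycle type of an element of G. Factoring f modulo the 14 such primes p <= 47 (skipping 11, which divides the discriminant), each new pattern first appears at: mod 2: f = (x^5 + x^4 + x^2 + x + 1), pattern 5; mod 23: f = (x + 9)(x + 12)(x + 13)(x + 17)(x + 19), pattern 1+1+1+1+1. No other pattern occurs in this range, so the set of observed cycle types is {5, 1+1+1+1+1}. The candidates containing elements of all these cycle types are C_5 (5T1) of order 5, D_5 (5T2) of order 10, A_5 (5T4) of order 60; the others are excluded. The observed types are precisely the cycle types that occur in C_5 (5T1). Each of the other remaining candidates has further cycle types, and by the Chebotarev density theorem the matching factorization patterns would occur for a proportion of primes equal to their share of the group: D_5 (5T2) additionally contains elements of type 2+2+1 (5 of its 10 elements, about 50% of primes); A_5 (5T4) additionally contains elements of type 3+1+1, 2+2+1 (35 of its 60 elements, about 58% of primes). None of the 14 primes tested shows any such pattern (for each of these groups the chance of that is below 10^-4), which rules them out. Hence G = C_5 (5T1), of order 5.

C_5 (also written C5)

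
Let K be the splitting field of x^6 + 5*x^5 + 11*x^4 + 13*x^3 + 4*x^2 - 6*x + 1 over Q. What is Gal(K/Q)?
The polynomial f is an irreducible sextic over Q, so G = Gal(f/Q) is one of the 16 transitive subgroups 6T1, ..., 6T16 of S_6. The discriminant of f is 525625 = 725^2, a perfect square, so G is contained in A_6. The transitive groups of degree 6 contained in A_6 are: A_4 (6T4, order 12), S_4 (6T7, order 24), (C_3 x C_3) : C_4 (6T10, order 36), PSL(2,5) (6T12, order 60), A_6 (6T15, order 360). By Dedekind's theorem, for a prime p not dividing disc(f) the degrees of the irreducible factors of f mod p form the cycle type of an element of G. Factoring f modulo the 19 such primes p <= 73 (skipping 5, 29, which divide the discriminant), each new pattern first appears at: mod 2: f = (x^2 + x + 1)(x^4 + x + 1), pattern 4+2; mod 11: f = (x^3 + 6x^2 + 3x + 10)(x^3 + 10x^2 + 3x + 10), pattern 3+3; mod 19: f = (x + 8)(x + 9)(x^2 + 9x + 7)(x^2 + 17x + 2), pattern 2+2+1+1; mod 61: f = (x + 20)(x + 27)(x + 34)(x^3 + 46x^2 + 3x + 60), pattern 3+1+1+1. No other pattern occurs in this range, so the set of observed cycle types is {4+2, 3+3, 2+2+1+1, 3+1+1+1}. The candidates containing elements of all these cycle types are (C_3 x C_3) : C_4 (6T10) of order 36, A_6 (6T15) of order 360; the others are excluded. The observed types are precisely the cycle types that occur in (C_3 x C_3) : C_4 (6T10) (apart from the identity). Each of the other remaining candidates has further cycle types, and by the Chebotarev density theorem the matching factorization patterns would occur for a proportion of primes equal to their share of the group: A_6 (6T15) additionally contains elements of type 5+1 (144 of its 360 elements, about 40% of primes). None of the 19 primes tested shows any such pattern (for each of these groups the chance of that is below 10^-4), which rules them out. Hence G = (C_3 x C_3) : C_4 (6T10), of order 36.

(C_3 x C_3) : C_4 (order 36)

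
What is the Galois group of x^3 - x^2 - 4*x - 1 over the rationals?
The polynomial is an irreducible cubic over Q and its discriminant is 169 = 13^2, a perfect square. For an irreducible cubic, a square discriminant forces the Galois group to be A_3, the cyclic group of order 3.

C_3, A_3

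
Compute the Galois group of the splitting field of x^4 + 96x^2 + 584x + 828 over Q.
The polynomial is an irreducible quartic over Q and its discriminant is 18011787264 = 134208^2, a perfect square, so the Galois group is contained in A_4. The resolvent cubic y^3 - 96*y^2 - 3312*y - 23104 is irreducible over Q. An irreducible resolvent with square discriminant gives A_4.

4T4: A_4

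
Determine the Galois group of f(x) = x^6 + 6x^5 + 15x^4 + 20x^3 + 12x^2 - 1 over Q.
The polynomial f is an irreducible sextic over Q, so G = Gal(f/Q) is one of the 16 transitive subgroups 6T1, ..., 6T16 of S_6. The discriminant of f is -419904, which is not a perfect square, so G is not contained in A_6. The transitive groups of degree 6 not contained in A_6 are: C_6 (6T1, order 6), S_3 (6T2, order 6), D_6 (6T3, order 12), C_3 x S_3 (6T5, order 18), A_4 x C_2 (6T6, order 24), S_4 (6T8, order 24), S_3 x S_3 (6T9, order 36), S_4 x C_2 (6T11, order 48), (S_3 x S_3) : C_2 (6T13, order 72), PGL(2,5) (6T14, order 120), S_6 (6T16, order 720). By Dedekind's theorem, for a prime p not dividing disc(f) the degrees of the irreducible factors of f mod p form the cycle type of an element of G. Factoring f modulo the 33 such primes p <= 149 (skipping 2, 3, which divide the discriminant), each new pattern first appears at: mod 5: f = (x^3 + 4x + 3)(x^3 + x^2 + x + 3), pattern 3+3; mod 7: f = (x^6 + 6x^5 + x^4 + 6x^3 + 5x^2 + 6), pattern 6; mod 17: f = (x + 9)(x + 10)(x^2 + 2x + 4)(x^2 + 2x + 11), pattern 2+2+1+1; mod 19: f = (x + 4)(x + 9)(x + 12)(x + 17)(x^2 + 2x + 17), pattern 2+1+1+1+1; mod 71: f = (x^2 + 2x + 17)(x^2 + 2x + 26)(x^2 + 2x + 31), pattern 2+2+2. No other pattern occurs in this range, so the set of observed cycle types is {3+3, 6, 2+2+1+1, 2+1+1+1+1, 2+2+2}. The candidates containing elements of all these cycle types are A_4 x C_2 (6T6) of order 24, S_4 x C_2 (6T11) of order 48, (S_3 x S_3) : C_2 (6T13) of order 72, S_6 (6T16) of order 720; the others are excluded. The observed types are precisely the cycle types that occur in A_4 x C_2 (6T6) (apart from the identity). Each of the other remaining candidates has further cycle types, and by the Chebotarev density theorem the matching factorization patterns would occur for a proportion of primes equal to their share of the group: S_4 x C_2 (6T11) additionally contains elements of type 4+2, 4+1+1 (12 of its 48 elements, about 25% of primes); (S_3 x S_3) : C_2 (6T13) additionally contains elements of type 4+2, 3+2+1, 3+1+1+1 (34 of its 72 elements, about 47% of primes); S_6 (6T16) additionally contains elements of type 5+1, 4+2, 4+1+1, 3+2+1, 3+1+1+1 (484 of its 720 elements, about 67% of primes). None of the 33 primes tested shows any such pattern (for each of these groups the chance of that is below 10^-4), which rules them out. Hence G = A_4 x C_2 (6T6), of order 24.

6T6: A_4 x C_2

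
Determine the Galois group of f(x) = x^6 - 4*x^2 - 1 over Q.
The polynomial f is an irreducible sextic over Q, so G = Gal(f/Q) is one of the 16 transitive subgroups 6T1, ..., 6T16 of S_6. The discriminant of f is 3356224 = 1832^2, a perfect square, so G is contained in A_6. The transitive groups of degree 6 contained in A_6 are: A_4 (6T4, order 12), S_4 (6T7, order 24), (C_3 x C_3) : C_4 (6T10, order 36), PSL(2,5) (6T12, order 60), A_6 (6T15, order 360). By Dedekind's theorem, for a prime p not dividing disc(f) the degrees of the irreducible factors of f mod p form the cycle type of an element of G. Factoring f modulo the 79 such primes p <= 419 (skipping 2, 229, which divide the discriminant), each new pattern first appears at: mod 3: f = (x^3 + x^2 + 2x + 1)(x^3 + 2x^2 + 2x + 2), pattern 3+3; mod 7: f = (x^2 + 4)(x^4 + 3x^2 + 5), pattern 4+2; mod 23: f = (x + 9)(x + 14)(x^2 + x + 18)(x^2 + 22x + 18), pattern 2+2+1+1; mod 193: f = (x + 87)(x + 90)(x + 93)(x + 100)(x + 103)(x + 106), pattern 1+1+1+1+1+1. No other pattern occurs in this range, so the set of observed cycle types is {3+3, 4+2, 2+2+1+1, 1+1+1+1+1+1}. The candidates containing elements of all these cycle types are S_4 (6T7) of order 24, (C_3 x C_3) : C_4 (6T10) of order 36, A_6 (6T15) of order 360; the others are excluded. The observed types are precisely the cycle types that occur in S_4 (6T7). Each of the other remaining candidates has further cycle types, and by the Chebotarev density theorem the matching factorization patterns would occur for a proportion of primes equal to their share of the group: (C_3 x C_3) : C_4 (6T10) additionally contains elements of type 3+1+1+1 (4 of its 36 elements, about 11% of primes); A_6 (6T15) additionally contains elements of type 5+1, 3+1+1+1 (184 of its 360 elements, about 51% of primes). None of the 79 primes tested shows any such pattern (for each of these groups the chance of that is below 10^-4), which rules them out. Hence G = S_4 (6T7), of order 24.

S_4 (also written S4+)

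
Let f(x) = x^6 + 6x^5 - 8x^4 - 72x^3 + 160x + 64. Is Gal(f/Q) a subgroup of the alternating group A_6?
The polynomial is irreducible of degree 6 over Q. Its discriminant is 870211913777152, which is not a perfect square. A Galois group lies in the alternating group exactly when the discriminant is a square in Q, so the Galois group (S_3) is not contained in A_6.

No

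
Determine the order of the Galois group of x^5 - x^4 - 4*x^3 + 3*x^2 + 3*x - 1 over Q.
The degree of the splitting field over Q equals the order of the Galois group, so first determine the group. The polynomial f is an irreducible quintic over Q, so G = Gal(f/Q) is a transitive subgroup of S_5: one of C_5 (5T1, order 5), D_5 (5T2, order 10), F_20 (5T3, order 20), A_5 (5T4, order 60) or S_5 (5T5, order 120). The discriminant of f is 14641 = 121^2, a perfect square, so G is contained in A_5. The transitive groups of degree 5 contained in A_5 are: C_5 (5T1, order 5), D_5 (5T2, order 10), A_5 (5T4, order 60). By Dedekind's theorem, for a prime p not dividing disc(f) the degrees of the irreducible factors of f mod p form the cycle type of an element of G. Factoring f modulo the 14 such primes p <= 47 (skipping 11, which divides the discriminant), each new pattern first appears at: mod 2: f = (x^5 + x^4 + x^2 + x + 1), pattern 5; mod 23: f = (x + 4)(x + 6)(x + 10)(x + 11)(x + 14), pattern 1+1+1+1+1. No other pattern occurs in this range, so the set of observed cycle types is {5, 1+1+1+1+1}. The candidates containing elements of all these cycle types are C_5 (5T1) of order 5, D_5 (5T2) of order 10, A_5 (5T4) of order 60; the others are excluded. The observed types are precisely the cycle types that occur in C_5 (5T1). Each of the other remaining candidates has further cycle types, and by the Chebotarev density theorem the matching factorization patterns would occur for a proportion of primes equal to their share of the group: D_5 (5T2) additionally contains elements of type 2+2+1 (5 of its 10 elements, about 50% of primes); A_5 (5T4) additionally contains elements of type 3+1+1, 2+2+1 (35 of its 60 elements, about 58% of primes). None of the 14 primes tested shows any such pattern (for each of these groups the chance of that is below 10^-4), which rules them out. Hence G = C_5 (5T1), of order 5. The Galois group C_5 (5T1) has order 5, so the splitting field has degree 5 over Q.

5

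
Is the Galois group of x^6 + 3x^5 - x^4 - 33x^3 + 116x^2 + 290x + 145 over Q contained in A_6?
Yes

The polynomial is irreducible of degree 6 over Q. Its discriminant is 598116723780625 = 24456425^2, a perfect square. A Galois group lies in the alternating group exactly when the discriminant is a square in Q, so the Galois group ((C_3 x C_3) : C_4) is contained in A_6.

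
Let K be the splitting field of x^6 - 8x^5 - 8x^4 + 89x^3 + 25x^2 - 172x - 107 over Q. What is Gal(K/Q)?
PSL(2,5) (order 60)

The polynomial f is an irreducible sextic over Q, so G = Gal(f/Q) is one of the 16 transitive subgroups 6T1, ..., 6T16 of S_6. The discriminant of f is 8413926734596681 = 91727459^2, a perfect square, so G is contained in A_6. The transitive groups of degree 6 contained in A_6 are: A_4 (6T4, order 12), S_4 (6T7, order 24), (C_3 x C_3) : C_4 (6T10, order 36), PSL(2,5) (6T12, order 60), A_6 (6T15, order 360). By Dedekind's theorem, for a prime p not dividing disc(f) the degrees of the irreducible factors of f mod p form the cycle type of an element of G. Factoring f modulo the 21 such primes p <= 79 (skipping 19, which divides the discriminant), each new pattern first appears at: mod 2: f = (x + 1)(x^5 + x^4 + x^3 + x + 1), pattern 5+1; mod 7: f = (x^3 + x + 1)(x^3 + 6x^2 + 5x + 5), pattern 3+3; mod 61: f = (x + 2)(x + 23)(x^2 + 10x + 57)(x^2 + 18x + 46), pattern 2+2+1+1. No other pattern occurs in this range, so the set of observed cycle types is {5+1, 3+3, 2+2+1+1}. The candidates containing elements of all these cycle types are PSL(2,5) (6T12) of order 60, A_6 (6T15) of order 360; the others are excluded. The observed types are precisely the cycle types that occur in PSL(2,5) (6T12) (apart from the identity). Each of the other remaining candidates has further cycle types, and by the Chebotarev density theorem the matching factorization patterns would occur for a proportion of primes equal to their share of the group: A_6 (6T15) additionally contains elements of type 4+2, 3+1+1+1 (130 of its 360 elements, about 36% of primes). None of the 21 primes tested shows any such pattern (for each of these groups the chance of that is below 10^-4), which rules them out. Hence G = PSL(2,5) (6T12), of order 60.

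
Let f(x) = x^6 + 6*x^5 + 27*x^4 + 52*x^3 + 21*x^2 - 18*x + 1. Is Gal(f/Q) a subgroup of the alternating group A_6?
No

The polynomial is irreducible of degree 6 over Q. Its discriminant is 264479053824, which is not a perfect square. A Galois group lies in the alternating group exactly when the discriminant is a square in Q, so the Galois group (S_3 x S_3) is not contained in A_6.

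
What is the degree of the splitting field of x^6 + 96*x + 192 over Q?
72

The degree of the splitting field over Q equals the order of the Galois group, so first determine the group. The polynomial f is an irreducible sextic over Q, so G = Gal(f/Q) is one of the 16 transitive subgroups 6T1, ..., 6T16 of S_6. The discriminant of f is -9727331052552192, which is not a perfect square, so G is not contained in A_6. The transitive groups of degree 6 not contained in A_6 are: C_6 (6T1, order 6), S_3 (6T2, order 6), D_6 (6T3, order 12), C_3 x S_3 (6T5, order 18), A_4 x C_2 (6T6, order 24), S_4 (6T8, order 24), S_3 x S_3 (6T9, order 36), S_4 x C_2 (6T11, order 48), (S_3 x S_3) : C_2 (6T13, order 72), PGL(2,5) (6T14, order 120), S_6 (6T16, order 720). By Dedekind's theorem, for a prime p not dividing disc(f) the degrees of the irreducible factors of f mod p form the cycle type of an element of G. Factoring f modulo the 27 such primes p <= 127 (skipping 2, 3, 17, 43, which divide the discriminant), each new pattern first appears at: mod 5: f = (x^6 + x + 2), pattern 6; mod 7: f = (x + 5)(x^2 + 6x + 3)(x^3 + 3x^2 + 4x + 3), pattern 3+2+1; mod 11: f = (x^2 + 4x + 8)(x^4 + 7x^3 + 8x^2 + 2), pattern 4+2; mod 13: f = (x + 7)(x + 10)(x^2 + 2x + 12)(x^2 + 7x + 11), pattern 2+2+1+1; mod 61: f = (x + 4)(x + 8)(x + 20)(x + 42)(x^2 + 48x + 17), pattern 2+1+1+1+1; mod 97: f = (x + 1)(x + 20)(x + 24)(x^3 + 52x^2 + 46x + 78), pattern 3+1+1+1; mod 113: f = (x^2 + 8x + 40)(x^2 + 15x + 62)(x^2 + 90x + 81), pattern 2+2+2; mod 127: f = (x^3 + 49x^2 + 43x + 17)(x^3 + 78x^2 + 72x + 86), pattern 3+3. No other pattern occurs in this range, so the set of observed cycle types is {6, 3+2+1, 4+2, 2+2+1+1, 2+1+1+1+1, 3+1+1+1, 2+2+2, 3+3}. The candidates containing elements of all these cycle types are (S_3 x S_3) : C_2 (6T13) of order 72, S_6 (6T16) of order 720; the others are excluded. The observed types are precisely the cycle types that occur in (S_3 x S_3) : C_2 (6T13) (apart from the identity). Each of the other remaining candidates has further cycle types, and by the Chebotarev density theorem the matching factorization patterns would occur for a proportion of primes equal to their share of the group: S_6 (6T16) additionally contains elements of type 5+1, 4+1+1 (234 of its 720 elements, about 32% of primes). None of the 27 primes tested shows any such pattern (for each of these groups the chance of that is below 10^-4), which rules them out. Hence G = (S_3 x S_3) : C_2 (6T13), of order 72. The Galois group (S_3 x S_3) : C_2 (6T13) has order 72, so the splitting field has degree 72 over Q.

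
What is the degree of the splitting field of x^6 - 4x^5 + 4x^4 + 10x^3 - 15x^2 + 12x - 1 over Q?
The degree of the splitting field over Q equals the order of the Galois group, so first determine the group. The polynomial f is an irreducible sextic over Q, so G = Gal(f/Q) is one of the 16 transitive subgroups 6T1, ..., 6T16 of S_6. The discriminant of f is 13191900736 = 114856^2, a perfect square, so G is contained in A_6. The transitive groups of degree 6 contained in A_6 are: A_4 (6T4, order 12), S_4 (6T7, order 24), (C_3 x C_3) : C_4 (6T10, order 36), PSL(2,5) (6T12, order 60), A_6 (6T15, order 360). By Dedekind's theorem, for a prime p not dividing disc(f) the degrees of the irreducible factors of f mod p form the cycle type of an element of G. Factoring f modulo the 33 such primes p <= 149 (skipping 2, 7, which divide the discriminant), each new pattern first appears at: mod 3: f = (x^3 + 2x + 1)(x^3 + 2x^2 + 2x + 2), pattern 3+3; mod 13: f = (x + 2)(x + 6)(x^2 + 4x + 2)(x^2 + 10x + 7), pattern 2+2+1+1. No other pattern occurs in this range, so the set of observed cycle types is {3+3, 2+2+1+1}. The candidates containing elements of all these cycle types are A_4 (6T4) of order 12, S_4 (6T7) of order 24, (C_3 x C_3) : C_4 (6T10) of order 36, PSL(2,5) (6T12) of order 60, A_6 (6T15) of order 360; the others are excluded. The observed types are precisely the cycle types that occur in A_4 (6T4) (apart from the identity). Each of the other remaining candidates has further cycle types, and by the Chebotarev density theorem the matching factorization patterns would occur for a proportion of primes equal to their share of the group: S_4 (6T7) additionally contains elements of type 4+2 (6 of its 24 elements, about 25% of primes); (C_3 x C_3) : C_4 (6T10) additionally contains elements of type 4+2, 3+1+1+1 (22 of its 36 elements, about 61% of primes); PSL(2,5) (6T12) additionally contains elements of type 5+1 (24 of its 60 elements, about 40% of primes); A_6 (6T15) additionally contains elements of type 5+1, 4+2, 3+1+1+1 (274 of its 360 elements, about 76% of primes). None of the 33 primes tested shows any such pattern (for each of these groups the chance of that is below 10^-4), which rules them out. Hence G = A_4 (6T4), of order 12. The Galois group A_4 (6T4) has order 12, so the splitting field has degree 12 over Q.

12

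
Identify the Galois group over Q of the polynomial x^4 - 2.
4T3: D_4

The polynomial is an irreducible quartic over Q and its discriminant is -2048, which is not a perfect square, so the Galois group is not contained in A_4. The resolvent cubic y^3 + 8*y has exactly one rational root, so the Galois group is C_4 or D_4. The quartic remains irreducible over Q(sqrt(disc)), so the group is D_4.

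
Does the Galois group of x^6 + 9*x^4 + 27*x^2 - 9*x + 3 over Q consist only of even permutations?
No

The polynomial is irreducible of degree 6 over Q. Its discriminant is -68755887963, which is not a perfect square. A Galois group lies in the alternating group exactly when the discriminant is a square in Q, so the Galois group (C_3 x S_3) is not contained in A_6.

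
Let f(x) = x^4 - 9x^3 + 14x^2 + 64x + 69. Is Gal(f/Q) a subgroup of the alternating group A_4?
The polynomial is irreducible of degree 4 over Q. Its discriminant is 387605629, which is not a perfect square. A Galois group lies in the alternating group exactly when the discriminant is a square in Q, so the Galois group (S_4) is not contained in A_4.

No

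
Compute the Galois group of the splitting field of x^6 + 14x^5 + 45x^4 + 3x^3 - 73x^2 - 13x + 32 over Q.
PSL(2,5) (order 60)

The polynomial f is an irreducible sextic over Q, so G = Gal(f/Q) is one of the 16 transitive subgroups 6T1, ..., 6T16 of S_6. The discriminant of f is 3646117689361 = 1909481^2, a perfect square, so G is contained in A_6. The transitive groups of degree 6 contained in A_6 are: A_4 (6T4, order 12), S_4 (6T7, order 24), (C_3 x C_3) : C_4 (6T10, order 36), PSL(2,5) (6T12, order 60), A_6 (6T15, order 360). By Dedekind's theorem, for a prime p not dividing disc(f) the degrees of the irreducible factors of f mod p form the cycle type of an element of G. Factoring f modulo the 21 such primes p <= 83 (skipping 7, 19, which divide the discriminant), each new pattern first appears at: mod 2: f = (x)(x^5 + x^3 + x^2 + x + 1), pattern 5+1; mod 11: f = (x^3 + 4x^2 + 7x + 2)(x^3 + 10x^2 + 9x + 5), pattern 3+3; mod 61: f = (x + 3)(x + 26)(x^2 + 23x + 23)(x^2 + 23x + 33), pattern 2+2+1+1. No other pattern occurs in this range, so the set of observed cycle types is {5+1, 3+3, 2+2+1+1}. The candidates containing elements of all these cycle types are PSL(2,5) (6T12) of order 60, A_6 (6T15) of order 360; the others are excluded. The observed types are precisely the cycle types that occur in PSL(2,5) (6T12) (apart from the identity). Each of the other remaining candidates has further cycle types, and by the Chebotarev density theorem the matching factorization patterns would occur for a proportion of primes equal to their share of the group: A_6 (6T15) additionally contains elements of type 4+2, 3+1+1+1 (130 of its 360 elements, about 36% of primes). None of the 21 primes tested shows any such pattern (for each of these groups the chance of that is below 10^-4), which rules them out. Hence G = PSL(2,5) (6T12), of order 60.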